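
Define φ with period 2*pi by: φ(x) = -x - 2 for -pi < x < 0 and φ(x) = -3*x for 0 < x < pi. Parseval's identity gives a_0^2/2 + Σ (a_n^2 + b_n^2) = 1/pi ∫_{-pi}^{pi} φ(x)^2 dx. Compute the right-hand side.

-2*pi + 4 + 10*pi**2/3

1/pi ∫_{-pi}^{pi} φ(x)^2 dx = 1/pi · (2*pi*(-3*pi + 6 + 5*pi**2)/3) = -2*pi + 4 + 10*pi**2/3.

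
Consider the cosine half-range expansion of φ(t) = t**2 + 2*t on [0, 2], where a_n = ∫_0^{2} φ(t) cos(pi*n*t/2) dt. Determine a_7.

-32/(49*pi**2)

a_7 = ∫_0^{2} (t**2 + 2*t) cos(7*pi*t/2) dt.
Integrating by parts twice (tabular method), an antiderivative of (t**2 + 2*t) cos(7*pi*t/2) is 2*t**2*sin(7*pi*t/2)/(7*pi) + 4*t*sin(7*pi*t/2)/(7*pi) + 8*t*cos(7*pi*t/2)/(49*pi**2) - 16*sin(7*pi*t/2)/(343*pi**3) + 8*cos(7*pi*t/2)/(49*pi**2); evaluating from 0 to 2: ∫_{0}^{2} (t**2 + 2*t) cos(7*pi*t/2) dt = (-24/(49*pi**2)) - (8/(49*pi**2)) = -32/(49*pi**2).
Hence a_7 = -32/(49*pi**2).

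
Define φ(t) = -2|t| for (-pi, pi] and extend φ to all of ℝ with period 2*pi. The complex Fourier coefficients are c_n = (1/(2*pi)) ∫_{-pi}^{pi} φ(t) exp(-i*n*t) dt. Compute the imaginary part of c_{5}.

0

Since φ is real-valued, Im(c_{5}) = -(1/(2*pi)) ∫_{-pi}^{pi} φ(t) sin(5*t) dt = -b_{5}/2.
(φ is even, so the integrand is odd over a symmetric interval and the integral vanishes.)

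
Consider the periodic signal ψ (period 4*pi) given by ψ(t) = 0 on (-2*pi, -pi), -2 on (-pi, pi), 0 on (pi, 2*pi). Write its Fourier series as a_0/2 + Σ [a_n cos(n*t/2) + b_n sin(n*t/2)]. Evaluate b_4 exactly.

0

b_4 = (1/(2*pi)) ∫_{-2*pi}^{2*pi} ψ(t) sin(2*t) dt.
ψ is even and sin(2*t) is odd, so the integrand is odd over a symmetric interval and the integral vanishes.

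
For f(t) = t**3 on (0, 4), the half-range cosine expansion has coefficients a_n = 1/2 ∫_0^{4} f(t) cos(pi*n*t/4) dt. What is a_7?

a_7 = 1/2 ∫_0^{4} (t**3) cos(7*pi*t/4) dt.
Integrating by parts three times (tabular method), an antiderivative of (t**3) cos(7*pi*t/4) is 4*t**3*sin(7*pi*t/4)/(7*pi) + 48*t**2*cos(7*pi*t/4)/(49*pi**2) - 384*t*sin(7*pi*t/4)/(343*pi**3) - 1536*cos(7*pi*t/4)/(2401*pi**4); evaluating from 0 to 4: ∫_{0}^{4} (t**3) cos(7*pi*t/4) dt = (768*(2 - 49*pi**2)/(2401*pi**4)) - (-1536/(2401*pi**4)) = 768*(4 - 49*pi**2)/(2401*pi**4).
Hence a_7 = (1/2)·(768*(4 - 49*pi**2)/(2401*pi**4)) = 384*(4 - 49*pi**2)/(2401*pi**4).

384*(4 - 49*pi**2)/(2401*pi**4)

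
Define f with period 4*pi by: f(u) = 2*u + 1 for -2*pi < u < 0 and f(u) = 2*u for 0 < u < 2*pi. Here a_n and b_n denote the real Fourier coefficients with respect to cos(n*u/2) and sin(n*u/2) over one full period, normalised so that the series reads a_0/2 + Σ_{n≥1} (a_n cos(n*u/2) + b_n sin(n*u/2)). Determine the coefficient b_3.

b_3 = (1/(2*pi)) ∫_{-2*pi}^{2*pi} f(u) sin(3*u/2) du.
Split the integral at the breakpoints.
Integrating by parts (boundary term plus one more integral), an antiderivative of (2*u + 1) sin(3*u/2) is -4*u*cos(3*u/2)/3 + 8*sin(3*u/2)/9 - 2*cos(3*u/2)/3; evaluating from -2*pi to 0: ∫_{-2*pi}^{0} (2*u + 1) sin(3*u/2) du = (-2/3) - (2/3 - 8*pi/3) = -4/3 + 8*pi/3.
Integrating by parts (boundary term plus one more integral), an antiderivative of (2*u) sin(3*u/2) is -4*u*cos(3*u/2)/3 + 8*sin(3*u/2)/9; evaluating from 0 to 2*pi: ∫_{0}^{2*pi} (2*u) sin(3*u/2) du = (8*pi/3) - (0) = 8*pi/3.
Summing the pieces and multiplying by (1/(2*pi)) gives b_3 = 2*(-1 + 4*pi)/(3*pi).

2*(-1 + 4*pi)/(3*pi)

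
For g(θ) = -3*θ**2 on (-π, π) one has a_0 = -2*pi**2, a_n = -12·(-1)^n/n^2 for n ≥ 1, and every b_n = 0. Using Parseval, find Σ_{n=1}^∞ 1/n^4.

pi**4/90

Parseval: a_0^2/2 + Σ a_n^2 = (1/π) ∫_{-π}^{π} g(θ)^2 dθ = 18*pi**4/5.
Subtract a_0^2/2 = 2*pi**4: Σ a_n^2 = 8*pi**4/5.
Since a_n^2 = 144/n^4, Σ 1/n^4 = pi**4/90.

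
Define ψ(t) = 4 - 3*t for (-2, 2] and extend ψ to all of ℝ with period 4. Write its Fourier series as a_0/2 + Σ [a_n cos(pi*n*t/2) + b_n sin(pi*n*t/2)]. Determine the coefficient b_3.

b_3 = 1/2 ∫_{-2}^{2} ψ(t) sin(3*pi*t/2) dt.
Integrating by parts (boundary term plus one more integral), an antiderivative of (4 - 3*t) sin(3*pi*t/2) is 2*t*cos(3*pi*t/2)/pi - 4*sin(3*pi*t/2)/(3*pi**2) - 8*cos(3*pi*t/2)/(3*pi); evaluating from -2 to 2: ∫_{-2}^{2} (4 - 3*t) sin(3*pi*t/2) dt = (-4/(3*pi)) - (20/(3*pi)) = -8/pi.
Hence b_3 = (1/2)·(-8/pi) = -4/pi.

-4/pi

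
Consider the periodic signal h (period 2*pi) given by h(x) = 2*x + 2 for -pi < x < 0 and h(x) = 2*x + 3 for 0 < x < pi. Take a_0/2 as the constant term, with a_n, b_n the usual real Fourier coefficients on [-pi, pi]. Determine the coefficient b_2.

-2

b_2 = 1/pi ∫_{-pi}^{pi} h(x) sin(2*x) dx.
Split the integral at the breakpoints.
Integrating by parts (boundary term plus one more integral), an antiderivative of (2*x + 2) sin(2*x) is -x*cos(2*x) + sin(2*x)/2 - cos(2*x); evaluating from -pi to 0: ∫_{-pi}^{0} (2*x + 2) sin(2*x) dx = (-1) - (-1 + pi) = -pi.
Integrating by parts (boundary term plus one more integral), an antiderivative of (2*x + 3) sin(2*x) is -x*cos(2*x) + sin(2*x)/2 - 3*cos(2*x)/2; evaluating from 0 to pi: ∫_{0}^{pi} (2*x + 3) sin(2*x) dx = (-pi - 3/2) - (-3/2) = -pi.
Summing the pieces and multiplying by (1/pi) gives b_2 = -2.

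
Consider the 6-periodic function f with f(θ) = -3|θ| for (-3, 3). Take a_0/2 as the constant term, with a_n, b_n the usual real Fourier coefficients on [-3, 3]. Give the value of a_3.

a_3 = 1/3 ∫_{-3}^{3} f(θ) cos(pi*θ) dθ.
f is even and cos(pi*θ) is even, so the integrand is even and a_3 = 2/3 ∫_0^{3} f(θ) cos(pi*θ) dθ.
Integrating by parts (boundary term plus one more integral), an antiderivative of (-3*θ) cos(pi*θ) is -3*θ*sin(pi*θ)/pi - 3*cos(pi*θ)/pi**2; evaluating from 0 to 3: ∫_{0}^{3} (-3*θ) cos(pi*θ) dθ = (3/pi**2) - (-3/pi**2) = 6/pi**2.
Hence a_3 = (2/3)·(6/pi**2) = 4/pi**2.

4/pi**2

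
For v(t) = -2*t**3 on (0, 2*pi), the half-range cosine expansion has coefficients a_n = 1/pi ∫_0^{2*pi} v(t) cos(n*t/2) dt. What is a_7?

a_7 = 1/pi ∫_0^{2*pi} (-2*t**3) cos(7*t/2) dt.
Integrating by parts three times (tabular method), an antiderivative of (-2*t**3) cos(7*t/2) is -4*t**3*sin(7*t/2)/7 - 24*t**2*cos(7*t/2)/49 + 96*t*sin(7*t/2)/343 + 192*cos(7*t/2)/2401; evaluating from 0 to 2*pi: ∫_{0}^{2*pi} (-2*t**3) cos(7*t/2) dt = (-192/2401 + 96*pi**2/49) - (192/2401) = -384/2401 + 96*pi**2/49.
Hence a_7 = (1/pi)·(-384/2401 + 96*pi**2/49) = 96*(-4 + 49*pi**2)/(2401*pi).

96*(-4 + 49*pi**2)/(2401*pi)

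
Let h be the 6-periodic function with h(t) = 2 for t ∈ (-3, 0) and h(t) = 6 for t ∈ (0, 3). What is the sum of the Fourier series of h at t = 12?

4

t = 12 differs from t = 0 by 2 full period(s), and the series is 6-periodic.
At t = 0 the one-sided limits are h(0^-) = 2 and h(0^+) = 6.
By Dirichlet's theorem the series converges to their average, [(2) + (6)]/2 = 4.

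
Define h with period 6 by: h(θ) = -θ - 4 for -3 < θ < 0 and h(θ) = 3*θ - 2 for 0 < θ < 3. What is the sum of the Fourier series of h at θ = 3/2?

5/2

h is continuous at θ = 3/2 with value 5/2, so the series converges to 5/2 there.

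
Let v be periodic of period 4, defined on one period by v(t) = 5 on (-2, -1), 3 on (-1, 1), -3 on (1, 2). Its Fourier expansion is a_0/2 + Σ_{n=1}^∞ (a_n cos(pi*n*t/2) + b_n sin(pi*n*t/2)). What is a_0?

4

a_0 = 1/2 ∫_{-2}^{2} v(t) dt = 1/2 · (8) = 4.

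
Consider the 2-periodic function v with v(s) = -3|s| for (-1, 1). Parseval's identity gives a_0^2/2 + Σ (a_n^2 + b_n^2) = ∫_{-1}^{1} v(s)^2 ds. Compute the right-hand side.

∫_{-1}^{1} v(s)^2 ds = 6.

6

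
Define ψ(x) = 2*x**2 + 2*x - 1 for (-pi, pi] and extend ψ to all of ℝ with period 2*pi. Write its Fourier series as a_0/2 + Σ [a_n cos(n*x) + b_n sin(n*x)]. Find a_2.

a_2 = 1/pi ∫_{-pi}^{pi} ψ(x) cos(2*x) dx.
Integrating by parts twice (tabular method), an antiderivative of (2*x**2 + 2*x - 1) cos(2*x) is x**2*sin(2*x) + x*sin(2*x) + x*cos(2*x) - sin(2*x) + cos(2*x)/2; evaluating from -pi to pi: ∫_{-pi}^{pi} (2*x**2 + 2*x - 1) cos(2*x) dx = (1/2 + pi) - (1/2 - pi) = 2*pi.
Hence a_2 = (1/pi)·(2*pi) = 2.

2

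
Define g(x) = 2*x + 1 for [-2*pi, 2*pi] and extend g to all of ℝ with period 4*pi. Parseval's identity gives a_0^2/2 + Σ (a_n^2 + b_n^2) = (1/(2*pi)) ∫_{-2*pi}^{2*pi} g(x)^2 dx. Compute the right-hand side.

2 + 32*pi**2/3

(1/(2*pi)) ∫_{-2*pi}^{2*pi} g(x)^2 dx = (1/(2*pi)) · (4*pi + 64*pi**3/3) = 2 + 32*pi**2/3.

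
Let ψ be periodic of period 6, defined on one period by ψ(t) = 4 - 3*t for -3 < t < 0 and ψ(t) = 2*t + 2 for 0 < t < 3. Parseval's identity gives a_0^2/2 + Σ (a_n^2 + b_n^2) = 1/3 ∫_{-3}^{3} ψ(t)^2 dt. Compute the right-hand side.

1/3 ∫_{-3}^{3} ψ(t)^2 dt = 1/3 · (321) = 107.

107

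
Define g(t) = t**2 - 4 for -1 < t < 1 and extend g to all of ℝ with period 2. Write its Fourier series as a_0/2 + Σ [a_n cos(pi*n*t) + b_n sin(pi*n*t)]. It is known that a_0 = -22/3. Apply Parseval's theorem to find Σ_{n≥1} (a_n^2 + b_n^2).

8/45

Parseval: a_0^2/2 + Σ_{n≥1} (a_n^2+b_n^2) = ∫_{-1}^{1} g(t)^2 dt = 406/15.
Subtract a_0^2/2 = 242/9: Σ (a_n^2+b_n^2) = 8/45.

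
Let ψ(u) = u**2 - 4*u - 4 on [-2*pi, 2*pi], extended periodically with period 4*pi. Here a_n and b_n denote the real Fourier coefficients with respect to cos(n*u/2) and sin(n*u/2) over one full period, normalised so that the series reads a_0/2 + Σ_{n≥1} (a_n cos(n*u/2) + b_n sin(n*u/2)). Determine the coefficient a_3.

a_3 = (1/(2*pi)) ∫_{-2*pi}^{2*pi} ψ(u) cos(3*u/2) du.
Integrating by parts twice (tabular method), an antiderivative of (u**2 - 4*u - 4) cos(3*u/2) is 2*u**2*sin(3*u/2)/3 - 8*u*sin(3*u/2)/3 + 8*u*cos(3*u/2)/9 - 88*sin(3*u/2)/27 - 16*cos(3*u/2)/9; evaluating from -2*pi to 2*pi: ∫_{-2*pi}^{2*pi} (u**2 - 4*u - 4) cos(3*u/2) du = (16/9 - 16*pi/9) - (16/9 + 16*pi/9) = -32*pi/9.
Hence a_3 = (1/(2*pi))·(-32*pi/9) = -16/9.

-16/9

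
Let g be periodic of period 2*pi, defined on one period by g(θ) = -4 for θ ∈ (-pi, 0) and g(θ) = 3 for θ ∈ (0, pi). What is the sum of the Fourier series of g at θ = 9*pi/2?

3

θ = 9*pi/2 differs from θ = pi/2 by 2 full period(s), and the series is 2*pi-periodic.
g is continuous at θ = pi/2 with value 3, so the series converges to 3 there.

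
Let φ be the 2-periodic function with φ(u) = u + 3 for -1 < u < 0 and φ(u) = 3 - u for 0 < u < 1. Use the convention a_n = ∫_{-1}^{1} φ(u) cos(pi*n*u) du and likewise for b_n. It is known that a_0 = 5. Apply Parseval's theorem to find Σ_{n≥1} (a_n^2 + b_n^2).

1/6

Parseval: a_0^2/2 + Σ_{n≥1} (a_n^2+b_n^2) = ∫_{-1}^{1} φ(u)^2 du = 38/3.
Subtract a_0^2/2 = 25/2: Σ (a_n^2+b_n^2) = 1/6.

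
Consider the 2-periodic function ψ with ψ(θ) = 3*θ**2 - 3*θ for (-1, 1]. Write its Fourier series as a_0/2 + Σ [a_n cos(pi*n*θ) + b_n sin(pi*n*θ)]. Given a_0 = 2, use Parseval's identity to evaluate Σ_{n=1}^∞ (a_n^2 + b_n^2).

38/5

Parseval: a_0^2/2 + Σ_{n≥1} (a_n^2+b_n^2) = ∫_{-1}^{1} ψ(θ)^2 dθ = 48/5.
Subtract a_0^2/2 = 2: Σ (a_n^2+b_n^2) = 38/5.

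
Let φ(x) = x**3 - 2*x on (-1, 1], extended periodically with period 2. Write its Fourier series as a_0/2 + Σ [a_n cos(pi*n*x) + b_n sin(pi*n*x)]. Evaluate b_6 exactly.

(1 + 6*pi**2)/(18*pi**3)

b_6 = ∫_{-1}^{1} φ(x) sin(6*pi*x) dx.
φ is odd and sin(6*pi*x) is odd, so the integrand is even and b_6 = 2 ∫_0^{1} φ(x) sin(6*pi*x) dx.
Integrating by parts three times (tabular method), an antiderivative of (x**3 - 2*x) sin(6*pi*x) is -x**3*cos(6*pi*x)/(6*pi) + x**2*sin(6*pi*x)/(12*pi**2) + x*cos(6*pi*x)/(36*pi**3) + x*cos(6*pi*x)/(3*pi) - sin(6*pi*x)/(18*pi**2) - sin(6*pi*x)/(216*pi**4); evaluating from 0 to 1: ∫_{0}^{1} (x**3 - 2*x) sin(6*pi*x) dx = ((1 + 6*pi**2)/(36*pi**3)) - (0) = (1 + 6*pi**2)/(36*pi**3).
Hence b_6 = 2·((1 + 6*pi**2)/(36*pi**3)) = (1 + 6*pi**2)/(18*pi**3).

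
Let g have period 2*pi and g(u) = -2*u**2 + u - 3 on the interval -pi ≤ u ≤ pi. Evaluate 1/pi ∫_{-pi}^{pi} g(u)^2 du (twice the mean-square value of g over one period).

1/pi ∫_{-pi}^{pi} g(u)^2 du = 1/pi · (2*pi*(135 + 65*pi**2 + 12*pi**4)/15) = 18 + 26*pi**2/3 + 8*pi**4/5.

18 + 26*pi**2/3 + 8*pi**4/5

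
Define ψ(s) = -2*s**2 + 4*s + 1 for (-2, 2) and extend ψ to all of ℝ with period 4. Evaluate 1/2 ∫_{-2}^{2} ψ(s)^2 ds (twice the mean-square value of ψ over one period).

1/2 ∫_{-2}^{2} ψ(s)^2 ds = 1/2 · (596/5) = 298/5.

298/5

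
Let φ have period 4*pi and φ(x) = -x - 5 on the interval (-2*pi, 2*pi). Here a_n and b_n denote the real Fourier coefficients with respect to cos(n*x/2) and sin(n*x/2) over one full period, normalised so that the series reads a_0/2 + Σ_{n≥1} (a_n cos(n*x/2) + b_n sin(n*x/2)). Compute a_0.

a_0 = (1/(2*pi)) ∫_{-2*pi}^{2*pi} φ(x) dx = (1/(2*pi)) · (-20*pi) = -10.

-10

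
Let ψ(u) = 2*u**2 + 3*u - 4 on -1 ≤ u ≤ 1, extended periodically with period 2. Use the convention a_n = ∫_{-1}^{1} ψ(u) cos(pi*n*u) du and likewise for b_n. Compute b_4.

b_4 = ∫_{-1}^{1} ψ(u) sin(4*pi*u) du.
Integrating by parts twice (tabular method), an antiderivative of (2*u**2 + 3*u - 4) sin(4*pi*u) is -u**2*cos(4*pi*u)/(2*pi) + u*sin(4*pi*u)/(4*pi**2) - 3*u*cos(4*pi*u)/(4*pi) + 3*sin(4*pi*u)/(16*pi**2) + cos(4*pi*u)/(16*pi**3) + cos(4*pi*u)/pi; evaluating from -1 to 1: ∫_{-1}^{1} (2*u**2 + 3*u - 4) sin(4*pi*u) du = ((1 - 4*pi**2)/(16*pi**3)) - ((1 + 20*pi**2)/(16*pi**3)) = -3/(2*pi).
Hence b_4 = -3/(2*pi).

-3/(2*pi)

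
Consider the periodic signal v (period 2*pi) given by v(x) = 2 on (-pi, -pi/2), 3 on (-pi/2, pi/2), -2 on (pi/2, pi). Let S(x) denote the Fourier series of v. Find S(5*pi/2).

1/2

x = 5*pi/2 differs from x = pi/2 by 1 full period(s), and the series is 2*pi-periodic.
At x = pi/2 the one-sided limits are v(pi/2^-) = 3 and v(pi/2^+) = -2.
By Dirichlet's theorem the series converges to their average, [(3) + (-2)]/2 = 1/2.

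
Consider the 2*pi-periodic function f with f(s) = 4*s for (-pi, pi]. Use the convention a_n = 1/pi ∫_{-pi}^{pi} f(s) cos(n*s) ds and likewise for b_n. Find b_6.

-4/3

b_6 = 1/pi ∫_{-pi}^{pi} f(s) sin(6*s) ds.
f is odd and sin(6*s) is odd, so the integrand is even and b_6 = 2/pi ∫_0^{pi} f(s) sin(6*s) ds.
Integrating by parts (boundary term plus one more integral), an antiderivative of (4*s) sin(6*s) is -2*s*cos(6*s)/3 + sin(6*s)/9; evaluating from 0 to pi: ∫_{0}^{pi} (4*s) sin(6*s) ds = (-2*pi/3) - (0) = -2*pi/3.
Hence b_6 = (2/pi)·(-2*pi/3) = -4/3.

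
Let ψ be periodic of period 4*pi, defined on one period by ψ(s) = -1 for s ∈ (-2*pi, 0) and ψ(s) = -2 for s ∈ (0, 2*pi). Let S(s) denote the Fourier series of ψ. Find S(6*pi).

s = 6*pi differs from s = 2*pi by 1 full period(s), and the series is 4*pi-periodic.
At s = 2*pi the one-sided limits are ψ(2*pi^-) = -2 and ψ(2*pi^+) = -1.
By Dirichlet's theorem the series converges to their average, [(-2) + (-1)]/2 = -3/2.

-3/2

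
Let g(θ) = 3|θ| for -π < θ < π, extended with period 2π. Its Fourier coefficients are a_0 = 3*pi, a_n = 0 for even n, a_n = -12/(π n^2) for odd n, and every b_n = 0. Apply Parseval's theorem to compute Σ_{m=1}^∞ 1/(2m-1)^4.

pi**4/96

Parseval: a_0^2/2 + Σ a_n^2 = (1/π) ∫_{-π}^{π} g(θ)^2 dθ = 6*pi**2.
Subtract a_0^2/2 = 9*pi**2/2: Σ a_n^2 = 3*pi**2/2.
Only odd n contribute, with a_n^2 = 144/(π^2 n^4), so Σ_{m≥1} 1/(2m-1)^4 = π^2·(3*pi**2/2)/144 = pi**4/96.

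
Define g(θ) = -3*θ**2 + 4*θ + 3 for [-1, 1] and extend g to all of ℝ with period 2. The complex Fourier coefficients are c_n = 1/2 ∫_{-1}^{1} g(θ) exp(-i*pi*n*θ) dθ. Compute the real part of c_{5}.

6/(25*pi**2)

Since g is real-valued, Re(c_{5}) = 1/2 ∫_{-1}^{1} g(θ) cos(5*pi*θ) dθ = a_{5}/2.
Integrating by parts twice (tabular method), an antiderivative of (-3*θ**2 + 4*θ + 3) cos(5*pi*θ) is -3*θ**2*sin(5*pi*θ)/(5*pi) + 4*θ*sin(5*pi*θ)/(5*pi) - 6*θ*cos(5*pi*θ)/(25*pi**2) + 6*sin(5*pi*θ)/(125*pi**3) + 3*sin(5*pi*θ)/(5*pi) + 4*cos(5*pi*θ)/(25*pi**2); evaluating from -1 to 1: ∫_{-1}^{1} (-3*θ**2 + 4*θ + 3) cos(5*pi*θ) dθ = (2/(25*pi**2)) - (-2/(5*pi**2)) = 12/(25*pi**2).
Hence Re(c_{5}) = (1/2)·(12/(25*pi**2)) = 6/(25*pi**2).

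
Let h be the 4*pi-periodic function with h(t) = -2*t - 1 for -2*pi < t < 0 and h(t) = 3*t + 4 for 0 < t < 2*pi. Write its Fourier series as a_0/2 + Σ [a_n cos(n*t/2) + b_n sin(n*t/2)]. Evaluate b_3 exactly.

b_3 = (1/(2*pi)) ∫_{-2*pi}^{2*pi} h(t) sin(3*t/2) dt.
Split the integral at the breakpoints.
Integrating by parts (boundary term plus one more integral), an antiderivative of (-2*t - 1) sin(3*t/2) is 4*t*cos(3*t/2)/3 - 8*sin(3*t/2)/9 + 2*cos(3*t/2)/3; evaluating from -2*pi to 0: ∫_{-2*pi}^{0} (-2*t - 1) sin(3*t/2) dt = (2/3) - (-2/3 + 8*pi/3) = 4/3 - 8*pi/3.
Integrating by parts (boundary term plus one more integral), an antiderivative of (3*t + 4) sin(3*t/2) is -2*t*cos(3*t/2) + 4*sin(3*t/2)/3 - 8*cos(3*t/2)/3; evaluating from 0 to 2*pi: ∫_{0}^{2*pi} (3*t + 4) sin(3*t/2) dt = (8/3 + 4*pi) - (-8/3) = 16/3 + 4*pi.
Summing the pieces and multiplying by (1/(2*pi)) gives b_3 = 2*(pi + 5)/(3*pi).

2*(pi + 5)/(3*pi)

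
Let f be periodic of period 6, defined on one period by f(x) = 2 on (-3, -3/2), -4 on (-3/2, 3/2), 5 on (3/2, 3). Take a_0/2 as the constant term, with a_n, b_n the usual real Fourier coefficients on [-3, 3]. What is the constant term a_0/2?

-1/4

a_0 = 1/3 ∫_{-3}^{3} f(x) dx = 1/3 · (-3/2) = -1/2.
So the constant term a_0/2 = -1/4.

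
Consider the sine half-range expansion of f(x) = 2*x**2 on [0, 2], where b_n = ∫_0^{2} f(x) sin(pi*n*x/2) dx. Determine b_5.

16*(-4 + 25*pi**2)/(125*pi**3)

b_5 = ∫_0^{2} (2*x**2) sin(5*pi*x/2) dx.
Integrating by parts twice (tabular method), an antiderivative of (2*x**2) sin(5*pi*x/2) is -4*x**2*cos(5*pi*x/2)/(5*pi) + 16*x*sin(5*pi*x/2)/(25*pi**2) + 32*cos(5*pi*x/2)/(125*pi**3); evaluating from 0 to 2: ∫_{0}^{2} (2*x**2) sin(5*pi*x/2) dx = (16*(-2 + 25*pi**2)/(125*pi**3)) - (32/(125*pi**3)) = 16*(-4 + 25*pi**2)/(125*pi**3).
Hence b_5 = 16*(-4 + 25*pi**2)/(125*pi**3).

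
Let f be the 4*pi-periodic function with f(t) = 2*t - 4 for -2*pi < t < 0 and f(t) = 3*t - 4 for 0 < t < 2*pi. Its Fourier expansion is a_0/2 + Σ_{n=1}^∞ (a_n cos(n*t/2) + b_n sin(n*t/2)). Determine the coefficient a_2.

a_2 = (1/(2*pi)) ∫_{-2*pi}^{2*pi} f(t) cos(t) dt.
Split the integral at the breakpoints.
Integrating by parts (boundary term plus one more integral), an antiderivative of (2*t - 4) cos(t) is 2*t*sin(t) - 4*sin(t) + 2*cos(t); evaluating from -2*pi to 0: ∫_{-2*pi}^{0} (2*t - 4) cos(t) dt = (2) - (2) = 0.
Integrating by parts (boundary term plus one more integral), an antiderivative of (3*t - 4) cos(t) is 3*t*sin(t) - 4*sin(t) + 3*cos(t); evaluating from 0 to 2*pi: ∫_{0}^{2*pi} (3*t - 4) cos(t) dt = (3) - (3) = 0.
Summing the pieces and multiplying by (1/(2*pi)) gives a_2 = 0.

0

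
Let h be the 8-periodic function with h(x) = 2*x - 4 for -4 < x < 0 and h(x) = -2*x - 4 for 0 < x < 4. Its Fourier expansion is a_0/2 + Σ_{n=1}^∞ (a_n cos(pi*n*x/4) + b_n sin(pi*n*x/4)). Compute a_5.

32/(25*pi**2)

a_5 = 1/4 ∫_{-4}^{4} h(x) cos(5*pi*x/4) dx.
h is even and cos(5*pi*x/4) is even, so the integrand is even and a_5 = 1/2 ∫_0^{4} h(x) cos(5*pi*x/4) dx.
Integrating by parts (boundary term plus one more integral), an antiderivative of (-2*x - 4) cos(5*pi*x/4) is -8*x*sin(5*pi*x/4)/(5*pi) - 16*sin(5*pi*x/4)/(5*pi) - 32*cos(5*pi*x/4)/(25*pi**2); evaluating from 0 to 4: ∫_{0}^{4} (-2*x - 4) cos(5*pi*x/4) dx = (32/(25*pi**2)) - (-32/(25*pi**2)) = 64/(25*pi**2).
Hence a_5 = (1/2)·(64/(25*pi**2)) = 32/(25*pi**2).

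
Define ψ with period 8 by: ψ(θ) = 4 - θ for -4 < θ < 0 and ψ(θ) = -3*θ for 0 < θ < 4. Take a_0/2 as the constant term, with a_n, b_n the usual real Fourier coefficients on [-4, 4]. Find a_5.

a_5 = 1/4 ∫_{-4}^{4} ψ(θ) cos(5*pi*θ/4) dθ.
Split the integral at the breakpoints.
Integrating by parts (boundary term plus one more integral), an antiderivative of (4 - θ) cos(5*pi*θ/4) is -4*θ*sin(5*pi*θ/4)/(5*pi) + 16*sin(5*pi*θ/4)/(5*pi) - 16*cos(5*pi*θ/4)/(25*pi**2); evaluating from -4 to 0: ∫_{-4}^{0} (4 - θ) cos(5*pi*θ/4) dθ = (-16/(25*pi**2)) - (16/(25*pi**2)) = -32/(25*pi**2).
Integrating by parts (boundary term plus one more integral), an antiderivative of (-3*θ) cos(5*pi*θ/4) is -12*θ*sin(5*pi*θ/4)/(5*pi) - 48*cos(5*pi*θ/4)/(25*pi**2); evaluating from 0 to 4: ∫_{0}^{4} (-3*θ) cos(5*pi*θ/4) dθ = (48/(25*pi**2)) - (-48/(25*pi**2)) = 96/(25*pi**2).
Summing the pieces and multiplying by (1/4) gives a_5 = 16/(25*pi**2).

16/(25*pi**2)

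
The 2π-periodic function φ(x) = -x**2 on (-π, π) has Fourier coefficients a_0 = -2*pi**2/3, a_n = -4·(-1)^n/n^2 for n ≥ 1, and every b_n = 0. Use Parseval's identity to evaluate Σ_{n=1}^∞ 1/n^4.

Parseval: a_0^2/2 + Σ a_n^2 = (1/π) ∫_{-π}^{π} φ(x)^2 dx = 2*pi**4/5.
Subtract a_0^2/2 = 2*pi**4/9: Σ a_n^2 = 8*pi**4/45.
Since a_n^2 = 16/n^4, Σ 1/n^4 = pi**4/90.

pi**4/90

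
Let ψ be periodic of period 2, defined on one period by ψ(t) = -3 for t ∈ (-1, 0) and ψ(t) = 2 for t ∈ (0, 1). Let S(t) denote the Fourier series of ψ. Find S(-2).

t = -2 differs from t = 0 by -1 full period(s), and the series is 2-periodic.
At t = 0 the one-sided limits are ψ(0^-) = -3 and ψ(0^+) = 2.
By Dirichlet's theorem the series converges to their average, [(-3) + (2)]/2 = -1/2.

-1/2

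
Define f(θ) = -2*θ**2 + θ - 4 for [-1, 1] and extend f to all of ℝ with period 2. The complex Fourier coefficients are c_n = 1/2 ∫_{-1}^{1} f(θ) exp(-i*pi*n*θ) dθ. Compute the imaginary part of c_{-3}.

1/(3*pi)

Since f is real-valued, Im(c_{-3}) = -1/2 ∫_{-1}^{1} f(θ) sin(-3*pi*θ) dθ = b_{3}/2.
Integrating by parts twice (tabular method), an antiderivative of (-2*θ**2 + θ - 4) sin(-3*pi*θ) is -2*θ**2*cos(3*pi*θ)/(3*pi) + 4*θ*sin(3*pi*θ)/(9*pi**2) + θ*cos(3*pi*θ)/(3*pi) - sin(3*pi*θ)/(9*pi**2) - 4*cos(3*pi*θ)/(3*pi) + 4*cos(3*pi*θ)/(27*pi**3); evaluating from -1 to 1: ∫_{-1}^{1} (-2*θ**2 + θ - 4) sin(-3*pi*θ) dθ = ((-4 + 45*pi**2)/(27*pi**3)) - ((-4 + 63*pi**2)/(27*pi**3)) = -2/(3*pi).
Hence Im(c_{-3}) = (-1/2)·(-2/(3*pi)) = 1/(3*pi).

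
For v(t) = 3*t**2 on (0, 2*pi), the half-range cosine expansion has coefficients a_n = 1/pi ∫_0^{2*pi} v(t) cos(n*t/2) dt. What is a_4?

a_4 = 1/pi ∫_0^{2*pi} (3*t**2) cos(2*t) dt.
Integrating by parts twice (tabular method), an antiderivative of (3*t**2) cos(2*t) is 3*t**2*sin(2*t)/2 + 3*t*cos(2*t)/2 - 3*sin(2*t)/4; evaluating from 0 to 2*pi: ∫_{0}^{2*pi} (3*t**2) cos(2*t) dt = (3*pi) - (0) = 3*pi.
Hence a_4 = (1/pi)·(3*pi) = 3.

3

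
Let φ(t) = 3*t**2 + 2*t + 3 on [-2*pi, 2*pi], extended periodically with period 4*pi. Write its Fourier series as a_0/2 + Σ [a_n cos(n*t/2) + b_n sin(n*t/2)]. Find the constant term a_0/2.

3 + 4*pi**2

a_0 = (1/(2*pi)) ∫_{-2*pi}^{2*pi} φ(t) dt = (1/(2*pi)) · (12*pi + 16*pi**3) = 6 + 8*pi**2.
So the constant term a_0/2 = 3 + 4*pi**2.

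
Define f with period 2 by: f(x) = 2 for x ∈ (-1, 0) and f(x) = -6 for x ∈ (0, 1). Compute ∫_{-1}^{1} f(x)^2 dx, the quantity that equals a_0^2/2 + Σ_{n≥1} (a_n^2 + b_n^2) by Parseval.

40

∫_{-1}^{1} f(x)^2 dx = 40.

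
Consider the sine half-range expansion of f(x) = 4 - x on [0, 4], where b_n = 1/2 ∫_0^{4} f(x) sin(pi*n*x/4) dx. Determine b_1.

b_1 = 1/2 ∫_0^{4} (4 - x) sin(pi*x/4) dx.
Integrating by parts (boundary term plus one more integral), an antiderivative of (4 - x) sin(pi*x/4) is 4*x*cos(pi*x/4)/pi - 16*sin(pi*x/4)/pi**2 - 16*cos(pi*x/4)/pi; evaluating from 0 to 4: ∫_{0}^{4} (4 - x) sin(pi*x/4) dx = (0) - (-16/pi) = 16/pi.
Hence b_1 = (1/2)·(16/pi) = 8/pi.

8/pi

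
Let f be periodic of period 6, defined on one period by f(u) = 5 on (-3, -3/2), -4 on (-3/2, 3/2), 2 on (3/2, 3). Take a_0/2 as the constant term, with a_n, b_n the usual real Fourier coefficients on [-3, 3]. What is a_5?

-3/pi

a_5 = 1/3 ∫_{-3}^{3} f(u) cos(5*pi*u/3) du.
Split the integral at the breakpoints.
Directly, an antiderivative of (5) cos(5*pi*u/3) is 3*sin(5*pi*u/3)/pi; evaluating from -3 to -3/2: ∫_{-3}^{-3/2} (5) cos(5*pi*u/3) du = (-3/pi) - (0) = -3/pi.
Directly, an antiderivative of (-4) cos(5*pi*u/3) is -12*sin(5*pi*u/3)/(5*pi); evaluating from -3/2 to 3/2: ∫_{-3/2}^{3/2} (-4) cos(5*pi*u/3) du = (-12/(5*pi)) - (12/(5*pi)) = -24/(5*pi).
Directly, an antiderivative of (2) cos(5*pi*u/3) is 6*sin(5*pi*u/3)/(5*pi); evaluating from 3/2 to 3: ∫_{3/2}^{3} (2) cos(5*pi*u/3) du = (0) - (6/(5*pi)) = -6/(5*pi).
Summing the pieces and multiplying by (1/3) gives a_5 = -3/pi.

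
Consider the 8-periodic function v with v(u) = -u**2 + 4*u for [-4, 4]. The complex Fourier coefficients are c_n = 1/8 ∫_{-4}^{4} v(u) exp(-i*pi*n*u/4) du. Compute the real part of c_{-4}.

Since v is real-valued, Re(c_{-4}) = 1/8 ∫_{-4}^{4} v(u) cos(-pi*u) du = a_{4}/2.
Integrating by parts twice (tabular method), an antiderivative of (-u**2 + 4*u) cos(-pi*u) is -u**2*sin(pi*u)/pi + 4*u*sin(pi*u)/pi - 2*u*cos(pi*u)/pi**2 + 2*sin(pi*u)/pi**3 + 4*cos(pi*u)/pi**2; evaluating from -4 to 4: ∫_{-4}^{4} (-u**2 + 4*u) cos(-pi*u) du = (-4/pi**2) - (12/pi**2) = -16/pi**2.
Hence Re(c_{-4}) = (1/8)·(-16/pi**2) = -2/pi**2.

-2/pi**2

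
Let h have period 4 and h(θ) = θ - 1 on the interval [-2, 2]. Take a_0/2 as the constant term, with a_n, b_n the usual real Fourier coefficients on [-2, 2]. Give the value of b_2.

-2/pi

b_2 = 1/2 ∫_{-2}^{2} h(θ) sin(pi*θ) dθ.
Integrating by parts (boundary term plus one more integral), an antiderivative of (θ - 1) sin(pi*θ) is -θ*cos(pi*θ)/pi + sin(pi*θ)/pi**2 + cos(pi*θ)/pi; evaluating from -2 to 2: ∫_{-2}^{2} (θ - 1) sin(pi*θ) dθ = (-1/pi) - (3/pi) = -4/pi.
Hence b_2 = (1/2)·(-4/pi) = -2/pi.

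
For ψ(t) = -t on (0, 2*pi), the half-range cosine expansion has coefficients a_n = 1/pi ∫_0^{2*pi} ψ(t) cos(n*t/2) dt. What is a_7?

8/(49*pi)

a_7 = 1/pi ∫_0^{2*pi} (-t) cos(7*t/2) dt.
Integrating by parts (boundary term plus one more integral), an antiderivative of (-t) cos(7*t/2) is -2*t*sin(7*t/2)/7 - 4*cos(7*t/2)/49; evaluating from 0 to 2*pi: ∫_{0}^{2*pi} (-t) cos(7*t/2) dt = (4/49) - (-4/49) = 8/49.
Hence a_7 = (1/pi)·(8/49) = 8/(49*pi).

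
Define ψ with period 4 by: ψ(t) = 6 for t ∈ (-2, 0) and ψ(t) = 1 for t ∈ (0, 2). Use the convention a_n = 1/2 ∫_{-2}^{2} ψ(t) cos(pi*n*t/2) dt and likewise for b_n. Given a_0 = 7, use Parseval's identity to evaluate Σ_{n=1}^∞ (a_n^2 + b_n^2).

25/2

Parseval: a_0^2/2 + Σ_{n≥1} (a_n^2+b_n^2) = 1/2 ∫_{-2}^{2} ψ(t)^2 dt = 37.
Subtract a_0^2/2 = 49/2: Σ (a_n^2+b_n^2) = 25/2.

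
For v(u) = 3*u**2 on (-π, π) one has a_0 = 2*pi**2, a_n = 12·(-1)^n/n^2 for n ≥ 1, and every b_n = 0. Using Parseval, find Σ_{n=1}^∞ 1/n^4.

pi**4/90

Parseval: a_0^2/2 + Σ a_n^2 = (1/π) ∫_{-π}^{π} v(u)^2 du = 18*pi**4/5.
Subtract a_0^2/2 = 2*pi**4: Σ a_n^2 = 8*pi**4/5.
Since a_n^2 = 144/n^4, Σ 1/n^4 = pi**4/90.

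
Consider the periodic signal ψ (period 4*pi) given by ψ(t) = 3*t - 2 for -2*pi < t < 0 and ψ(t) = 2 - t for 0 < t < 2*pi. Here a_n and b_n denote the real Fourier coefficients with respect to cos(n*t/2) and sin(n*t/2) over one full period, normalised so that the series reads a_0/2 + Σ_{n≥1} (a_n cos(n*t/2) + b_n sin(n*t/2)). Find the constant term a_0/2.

a_0 = (1/(2*pi)) ∫_{-2*pi}^{2*pi} ψ(t) dt = (1/(2*pi)) · (-8*pi**2) = -4*pi.
So the constant term a_0/2 = -2*pi.

-2*pi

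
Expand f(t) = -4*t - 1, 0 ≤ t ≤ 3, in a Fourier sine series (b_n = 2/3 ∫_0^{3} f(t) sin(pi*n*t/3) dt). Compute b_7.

b_7 = 2/3 ∫_0^{3} (-4*t - 1) sin(7*pi*t/3) dt.
Integrating by parts (boundary term plus one more integral), an antiderivative of (-4*t - 1) sin(7*pi*t/3) is 12*t*cos(7*pi*t/3)/(7*pi) - 36*sin(7*pi*t/3)/(49*pi**2) + 3*cos(7*pi*t/3)/(7*pi); evaluating from 0 to 3: ∫_{0}^{3} (-4*t - 1) sin(7*pi*t/3) dt = (-39/(7*pi)) - (3/(7*pi)) = -6/pi.
Hence b_7 = (2/3)·(-6/pi) = -4/pi.

-4/pi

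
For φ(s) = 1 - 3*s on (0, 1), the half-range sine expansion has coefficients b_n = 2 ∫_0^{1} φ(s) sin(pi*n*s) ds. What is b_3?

-2/(3*pi)

b_3 = 2 ∫_0^{1} (1 - 3*s) sin(3*pi*s) ds.
Integrating by parts (boundary term plus one more integral), an antiderivative of (1 - 3*s) sin(3*pi*s) is s*cos(3*pi*s)/pi - sin(3*pi*s)/(3*pi**2) - cos(3*pi*s)/(3*pi); evaluating from 0 to 1: ∫_{0}^{1} (1 - 3*s) sin(3*pi*s) ds = (-2/(3*pi)) - (-1/(3*pi)) = -1/(3*pi).
Hence b_3 = 2·(-1/(3*pi)) = -2/(3*pi).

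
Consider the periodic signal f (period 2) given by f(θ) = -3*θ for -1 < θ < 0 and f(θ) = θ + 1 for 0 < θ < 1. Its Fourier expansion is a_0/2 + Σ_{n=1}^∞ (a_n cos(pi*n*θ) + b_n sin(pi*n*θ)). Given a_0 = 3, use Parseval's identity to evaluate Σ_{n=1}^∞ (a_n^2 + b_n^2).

Parseval: a_0^2/2 + Σ_{n≥1} (a_n^2+b_n^2) = ∫_{-1}^{1} f(θ)^2 dθ = 16/3.
Subtract a_0^2/2 = 9/2: Σ (a_n^2+b_n^2) = 5/6.

5/6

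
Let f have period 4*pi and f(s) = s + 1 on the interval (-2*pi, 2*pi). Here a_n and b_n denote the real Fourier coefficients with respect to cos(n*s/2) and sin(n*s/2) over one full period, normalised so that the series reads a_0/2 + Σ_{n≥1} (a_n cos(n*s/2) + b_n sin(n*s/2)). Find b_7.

4/7

b_7 = (1/(2*pi)) ∫_{-2*pi}^{2*pi} f(s) sin(7*s/2) ds.
Integrating by parts (boundary term plus one more integral), an antiderivative of (s + 1) sin(7*s/2) is -2*s*cos(7*s/2)/7 + 4*sin(7*s/2)/49 - 2*cos(7*s/2)/7; evaluating from -2*pi to 2*pi: ∫_{-2*pi}^{2*pi} (s + 1) sin(7*s/2) ds = (2/7 + 4*pi/7) - (2/7 - 4*pi/7) = 8*pi/7.
Hence b_7 = (1/(2*pi))·(8*pi/7) = 4/7.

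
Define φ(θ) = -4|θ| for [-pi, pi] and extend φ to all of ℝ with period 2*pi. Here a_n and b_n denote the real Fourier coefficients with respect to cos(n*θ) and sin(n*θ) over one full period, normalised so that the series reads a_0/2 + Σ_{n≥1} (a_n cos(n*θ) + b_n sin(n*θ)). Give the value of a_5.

a_5 = 1/pi ∫_{-pi}^{pi} φ(θ) cos(5*θ) dθ.
φ is even and cos(5*θ) is even, so the integrand is even and a_5 = 2/pi ∫_0^{pi} φ(θ) cos(5*θ) dθ.
Integrating by parts (boundary term plus one more integral), an antiderivative of (-4*θ) cos(5*θ) is -4*θ*sin(5*θ)/5 - 4*cos(5*θ)/25; evaluating from 0 to pi: ∫_{0}^{pi} (-4*θ) cos(5*θ) dθ = (4/25) - (-4/25) = 8/25.
Hence a_5 = (2/pi)·(8/25) = 16/(25*pi).

16/(25*pi)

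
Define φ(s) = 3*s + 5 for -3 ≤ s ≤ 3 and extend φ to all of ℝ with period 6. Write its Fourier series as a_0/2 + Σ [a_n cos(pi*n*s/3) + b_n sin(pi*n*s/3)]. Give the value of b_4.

-9/(2*pi)

b_4 = 1/3 ∫_{-3}^{3} φ(s) sin(4*pi*s/3) ds.
Integrating by parts (boundary term plus one more integral), an antiderivative of (3*s + 5) sin(4*pi*s/3) is -9*s*cos(4*pi*s/3)/(4*pi) + 27*sin(4*pi*s/3)/(16*pi**2) - 15*cos(4*pi*s/3)/(4*pi); evaluating from -3 to 3: ∫_{-3}^{3} (3*s + 5) sin(4*pi*s/3) ds = (-21/(2*pi)) - (3/pi) = -27/(2*pi).
Hence b_4 = (1/3)·(-27/(2*pi)) = -9/(2*pi).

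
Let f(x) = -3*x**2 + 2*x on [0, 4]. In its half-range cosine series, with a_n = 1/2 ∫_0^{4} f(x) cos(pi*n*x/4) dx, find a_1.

a_1 = 1/2 ∫_0^{4} (-3*x**2 + 2*x) cos(pi*x/4) dx.
Integrating by parts twice (tabular method), an antiderivative of (-3*x**2 + 2*x) cos(pi*x/4) is -12*x**2*sin(pi*x/4)/pi + 8*x*sin(pi*x/4)/pi - 96*x*cos(pi*x/4)/pi**2 + 384*sin(pi*x/4)/pi**3 + 32*cos(pi*x/4)/pi**2; evaluating from 0 to 4: ∫_{0}^{4} (-3*x**2 + 2*x) cos(pi*x/4) dx = (352/pi**2) - (32/pi**2) = 320/pi**2.
Hence a_1 = (1/2)·(320/pi**2) = 160/pi**2.

160/pi**2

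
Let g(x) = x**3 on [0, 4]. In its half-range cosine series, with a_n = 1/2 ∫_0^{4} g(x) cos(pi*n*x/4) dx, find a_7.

a_7 = 1/2 ∫_0^{4} (x**3) cos(7*pi*x/4) dx.
Integrating by parts three times (tabular method), an antiderivative of (x**3) cos(7*pi*x/4) is 4*x**3*sin(7*pi*x/4)/(7*pi) + 48*x**2*cos(7*pi*x/4)/(49*pi**2) - 384*x*sin(7*pi*x/4)/(343*pi**3) - 1536*cos(7*pi*x/4)/(2401*pi**4); evaluating from 0 to 4: ∫_{0}^{4} (x**3) cos(7*pi*x/4) dx = (768*(2 - 49*pi**2)/(2401*pi**4)) - (-1536/(2401*pi**4)) = 768*(4 - 49*pi**2)/(2401*pi**4).
Hence a_7 = (1/2)·(768*(4 - 49*pi**2)/(2401*pi**4)) = 384*(4 - 49*pi**2)/(2401*pi**4).

384*(4 - 49*pi**2)/(2401*pi**4)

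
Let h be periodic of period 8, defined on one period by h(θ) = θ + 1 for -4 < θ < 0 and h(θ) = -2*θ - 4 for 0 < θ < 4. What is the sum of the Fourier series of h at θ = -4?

-15/2

At θ = -4 the one-sided limits are h(-4^-) = -12 and h(-4^+) = -3.
By Dirichlet's theorem the series converges to their average, [(-12) + (-3)]/2 = -15/2.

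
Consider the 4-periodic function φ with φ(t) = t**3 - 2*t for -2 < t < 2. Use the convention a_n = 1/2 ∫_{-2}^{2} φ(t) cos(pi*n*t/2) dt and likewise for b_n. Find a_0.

a_0 = 1/2 ∫_{-2}^{2} φ(t) dt = 1/2 · (0) = 0.

0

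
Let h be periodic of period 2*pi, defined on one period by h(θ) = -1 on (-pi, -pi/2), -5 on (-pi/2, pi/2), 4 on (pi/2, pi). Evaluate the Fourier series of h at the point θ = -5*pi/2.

θ = -5*pi/2 differs from θ = -pi/2 by -1 full period(s), and the series is 2*pi-periodic.
At θ = -pi/2 the one-sided limits are h(-pi/2^-) = -1 and h(-pi/2^+) = -5.
By Dirichlet's theorem the series converges to their average, [(-1) + (-5)]/2 = -3.

-3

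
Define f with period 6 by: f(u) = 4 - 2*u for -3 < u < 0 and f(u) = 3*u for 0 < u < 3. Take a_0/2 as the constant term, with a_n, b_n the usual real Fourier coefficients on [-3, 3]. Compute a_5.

-6/(5*pi**2)

a_5 = 1/3 ∫_{-3}^{3} f(u) cos(5*pi*u/3) du.
Split the integral at the breakpoints.
Integrating by parts (boundary term plus one more integral), an antiderivative of (4 - 2*u) cos(5*pi*u/3) is -6*u*sin(5*pi*u/3)/(5*pi) + 12*sin(5*pi*u/3)/(5*pi) - 18*cos(5*pi*u/3)/(25*pi**2); evaluating from -3 to 0: ∫_{-3}^{0} (4 - 2*u) cos(5*pi*u/3) du = (-18/(25*pi**2)) - (18/(25*pi**2)) = -36/(25*pi**2).
Integrating by parts (boundary term plus one more integral), an antiderivative of (3*u) cos(5*pi*u/3) is 9*u*sin(5*pi*u/3)/(5*pi) + 27*cos(5*pi*u/3)/(25*pi**2); evaluating from 0 to 3: ∫_{0}^{3} (3*u) cos(5*pi*u/3) du = (-27/(25*pi**2)) - (27/(25*pi**2)) = -54/(25*pi**2).
Summing the pieces and multiplying by (1/3) gives a_5 = -6/(5*pi**2).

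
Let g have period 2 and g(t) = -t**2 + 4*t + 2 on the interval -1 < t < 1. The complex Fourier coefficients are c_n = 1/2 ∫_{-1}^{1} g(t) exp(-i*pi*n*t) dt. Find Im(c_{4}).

Since g is real-valued, Im(c_{4}) = -1/2 ∫_{-1}^{1} g(t) sin(4*pi*t) dt = -b_{4}/2.
Integrating by parts twice (tabular method), an antiderivative of (-t**2 + 4*t + 2) sin(4*pi*t) is t**2*cos(4*pi*t)/(4*pi) - t*sin(4*pi*t)/(8*pi**2) - t*cos(4*pi*t)/pi + sin(4*pi*t)/(4*pi**2) - cos(4*pi*t)/(2*pi) - cos(4*pi*t)/(32*pi**3); evaluating from -1 to 1: ∫_{-1}^{1} (-t**2 + 4*t + 2) sin(4*pi*t) dt = ((-40*pi**2 - 1)/(32*pi**3)) - ((-1 + 24*pi**2)/(32*pi**3)) = -2/pi.
Hence Im(c_{4}) = (-1/2)·(-2/pi) = 1/pi.

1/pi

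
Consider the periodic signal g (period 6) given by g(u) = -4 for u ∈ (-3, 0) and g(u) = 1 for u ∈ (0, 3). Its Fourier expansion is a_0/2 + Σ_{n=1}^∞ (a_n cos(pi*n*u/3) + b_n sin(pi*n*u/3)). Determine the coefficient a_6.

a_6 = 1/3 ∫_{-3}^{3} g(u) cos(2*pi*u) du.
Split the integral at the breakpoints.
Directly, an antiderivative of (-4) cos(2*pi*u) is -2*sin(2*pi*u)/pi; evaluating from -3 to 0: ∫_{-3}^{0} (-4) cos(2*pi*u) du = (0) - (0) = 0.
Directly, an antiderivative of (1) cos(2*pi*u) is sin(2*pi*u)/(2*pi); evaluating from 0 to 3: ∫_{0}^{3} (1) cos(2*pi*u) du = (0) - (0) = 0.
Summing the pieces and multiplying by (1/3) gives a_6 = 0.

0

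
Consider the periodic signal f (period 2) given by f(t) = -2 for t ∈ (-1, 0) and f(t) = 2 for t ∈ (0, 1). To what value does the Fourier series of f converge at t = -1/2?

-2

f is continuous at t = -1/2 with value -2, so the series converges to -2 there.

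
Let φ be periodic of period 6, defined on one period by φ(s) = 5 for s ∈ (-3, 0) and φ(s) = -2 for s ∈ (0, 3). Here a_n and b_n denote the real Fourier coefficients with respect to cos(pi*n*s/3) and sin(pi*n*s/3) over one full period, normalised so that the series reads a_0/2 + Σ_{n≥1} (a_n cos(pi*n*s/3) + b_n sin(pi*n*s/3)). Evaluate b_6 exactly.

0

b_6 = 1/3 ∫_{-3}^{3} φ(s) sin(2*pi*s) ds.
Split the integral at the breakpoints.
Directly, an antiderivative of (5) sin(2*pi*s) is -5*cos(2*pi*s)/(2*pi); evaluating from -3 to 0: ∫_{-3}^{0} (5) sin(2*pi*s) ds = (-5/(2*pi)) - (-5/(2*pi)) = 0.
Directly, an antiderivative of (-2) sin(2*pi*s) is cos(2*pi*s)/pi; evaluating from 0 to 3: ∫_{0}^{3} (-2) sin(2*pi*s) ds = (1/pi) - (1/pi) = 0.
Summing the pieces and multiplying by (1/3) gives b_6 = 0.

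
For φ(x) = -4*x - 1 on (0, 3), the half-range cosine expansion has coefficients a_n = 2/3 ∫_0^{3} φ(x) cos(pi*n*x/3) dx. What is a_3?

16/(3*pi**2)

a_3 = 2/3 ∫_0^{3} (-4*x - 1) cos(pi*x) dx.
Integrating by parts (boundary term plus one more integral), an antiderivative of (-4*x - 1) cos(pi*x) is -4*x*sin(pi*x)/pi - sin(pi*x)/pi - 4*cos(pi*x)/pi**2; evaluating from 0 to 3: ∫_{0}^{3} (-4*x - 1) cos(pi*x) dx = (4/pi**2) - (-4/pi**2) = 8/pi**2.
Hence a_3 = (2/3)·(8/pi**2) = 16/(3*pi**2).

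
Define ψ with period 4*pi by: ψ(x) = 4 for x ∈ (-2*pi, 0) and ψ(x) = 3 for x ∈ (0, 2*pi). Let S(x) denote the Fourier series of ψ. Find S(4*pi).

7/2

x = 4*pi differs from x = 0 by 1 full period(s), and the series is 4*pi-periodic.
At x = 0 the one-sided limits are ψ(0^-) = 4 and ψ(0^+) = 3.
By Dirichlet's theorem the series converges to their average, [(4) + (3)]/2 = 7/2.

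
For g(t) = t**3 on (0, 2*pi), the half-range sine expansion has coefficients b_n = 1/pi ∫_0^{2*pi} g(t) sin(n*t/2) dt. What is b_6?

b_6 = 1/pi ∫_0^{2*pi} (t**3) sin(3*t) dt.
Integrating by parts three times (tabular method), an antiderivative of (t**3) sin(3*t) is -t**3*cos(3*t)/3 + t**2*sin(3*t)/3 + 2*t*cos(3*t)/9 - 2*sin(3*t)/27; evaluating from 0 to 2*pi: ∫_{0}^{2*pi} (t**3) sin(3*t) dt = (4*pi*(1 - 6*pi**2)/9) - (0) = 4*pi*(1 - 6*pi**2)/9.
Hence b_6 = (1/pi)·(4*pi*(1 - 6*pi**2)/9) = 4/9 - 8*pi**2/3.

4/9 - 8*pi**2/3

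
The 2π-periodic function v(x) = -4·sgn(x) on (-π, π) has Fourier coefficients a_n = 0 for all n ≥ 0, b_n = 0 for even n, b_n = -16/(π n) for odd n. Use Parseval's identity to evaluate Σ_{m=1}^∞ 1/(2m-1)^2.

pi**2/8

Parseval: Σ b_n^2 = (1/π) ∫_{-π}^{π} v(x)^2 dx = 32.
Only odd n contribute, with b_n^2 = 256/(π^2 n^2), so Σ_{m≥1} 1/(2m-1)^2 = π^2·(32)/256 = pi**2/8.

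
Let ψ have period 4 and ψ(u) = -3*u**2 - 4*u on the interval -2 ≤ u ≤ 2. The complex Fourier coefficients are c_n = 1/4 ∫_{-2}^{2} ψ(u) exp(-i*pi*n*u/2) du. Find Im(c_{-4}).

2/pi

Since ψ is real-valued, Im(c_{-4}) = -1/4 ∫_{-2}^{2} ψ(u) sin(-2*pi*u) du = b_{4}/2.
Integrating by parts twice (tabular method), an antiderivative of (-3*u**2 - 4*u) sin(-2*pi*u) is -3*u**2*cos(2*pi*u)/(2*pi) + 3*u*sin(2*pi*u)/(2*pi**2) - 2*u*cos(2*pi*u)/pi + sin(2*pi*u)/pi**2 + 3*cos(2*pi*u)/(4*pi**3); evaluating from -2 to 2: ∫_{-2}^{2} (-3*u**2 - 4*u) sin(-2*pi*u) du = (-10/pi + 3/(4*pi**3)) - (-2/pi + 3/(4*pi**3)) = -8/pi.
Hence Im(c_{-4}) = (-1/4)·(-8/pi) = 2/pi.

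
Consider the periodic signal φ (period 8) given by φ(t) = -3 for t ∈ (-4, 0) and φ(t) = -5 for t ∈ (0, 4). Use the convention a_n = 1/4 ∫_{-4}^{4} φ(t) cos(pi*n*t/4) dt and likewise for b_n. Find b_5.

-4/(5*pi)

b_5 = 1/4 ∫_{-4}^{4} φ(t) sin(5*pi*t/4) dt.
Split the integral at the breakpoints.
Directly, an antiderivative of (-3) sin(5*pi*t/4) is 12*cos(5*pi*t/4)/(5*pi); evaluating from -4 to 0: ∫_{-4}^{0} (-3) sin(5*pi*t/4) dt = (12/(5*pi)) - (-12/(5*pi)) = 24/(5*pi).
Directly, an antiderivative of (-5) sin(5*pi*t/4) is 4*cos(5*pi*t/4)/pi; evaluating from 0 to 4: ∫_{0}^{4} (-5) sin(5*pi*t/4) dt = (-4/pi) - (4/pi) = -8/pi.
Summing the pieces and multiplying by (1/4) gives b_5 = -4/(5*pi).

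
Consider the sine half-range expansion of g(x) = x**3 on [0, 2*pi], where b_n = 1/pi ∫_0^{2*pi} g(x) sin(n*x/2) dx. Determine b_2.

b_2 = 1/pi ∫_0^{2*pi} (x**3) sin(x) dx.
Integrating by parts three times (tabular method), an antiderivative of (x**3) sin(x) is -x**3*cos(x) + 3*x**2*sin(x) + 6*x*cos(x) - 6*sin(x); evaluating from 0 to 2*pi: ∫_{0}^{2*pi} (x**3) sin(x) dx = (-8*pi**3 + 12*pi) - (0) = -8*pi**3 + 12*pi.
Hence b_2 = (1/pi)·(-8*pi**3 + 12*pi) = 12 - 8*pi**2.

12 - 8*pi**2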